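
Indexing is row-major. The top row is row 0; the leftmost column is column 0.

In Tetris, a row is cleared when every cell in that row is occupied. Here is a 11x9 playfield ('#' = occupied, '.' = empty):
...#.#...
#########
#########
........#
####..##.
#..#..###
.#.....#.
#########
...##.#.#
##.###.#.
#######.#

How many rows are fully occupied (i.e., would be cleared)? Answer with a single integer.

Answer: 3

Derivation:
Check each row:
  row 0: 7 empty cells -> not full
  row 1: 0 empty cells -> FULL (clear)
  row 2: 0 empty cells -> FULL (clear)
  row 3: 8 empty cells -> not full
  row 4: 3 empty cells -> not full
  row 5: 4 empty cells -> not full
  row 6: 7 empty cells -> not full
  row 7: 0 empty cells -> FULL (clear)
  row 8: 5 empty cells -> not full
  row 9: 3 empty cells -> not full
  row 10: 1 empty cell -> not full
Total rows cleared: 3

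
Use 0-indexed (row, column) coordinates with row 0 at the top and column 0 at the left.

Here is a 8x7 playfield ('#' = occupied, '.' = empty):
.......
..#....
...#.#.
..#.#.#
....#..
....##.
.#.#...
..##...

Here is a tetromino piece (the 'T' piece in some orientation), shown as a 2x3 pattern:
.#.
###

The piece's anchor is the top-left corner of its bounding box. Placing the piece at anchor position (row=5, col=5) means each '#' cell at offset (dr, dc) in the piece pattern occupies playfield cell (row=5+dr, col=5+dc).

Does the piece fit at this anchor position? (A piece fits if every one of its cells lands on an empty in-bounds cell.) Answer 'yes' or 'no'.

Answer: no

Derivation:
Check each piece cell at anchor (5, 5):
  offset (0,1) -> (5,6): empty -> OK
  offset (1,0) -> (6,5): empty -> OK
  offset (1,1) -> (6,6): empty -> OK
  offset (1,2) -> (6,7): out of bounds -> FAIL
All cells valid: no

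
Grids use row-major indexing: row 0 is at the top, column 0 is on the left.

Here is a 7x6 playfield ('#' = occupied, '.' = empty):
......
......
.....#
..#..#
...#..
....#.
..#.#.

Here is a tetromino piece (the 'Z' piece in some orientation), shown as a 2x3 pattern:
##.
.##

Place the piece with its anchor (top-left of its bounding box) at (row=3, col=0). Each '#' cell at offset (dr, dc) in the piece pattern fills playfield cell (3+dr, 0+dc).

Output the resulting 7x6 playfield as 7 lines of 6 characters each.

Answer: ......
......
.....#
###..#
.###..
....#.
..#.#.

Derivation:
Fill (3+0,0+0) = (3,0)
Fill (3+0,0+1) = (3,1)
Fill (3+1,0+1) = (4,1)
Fill (3+1,0+2) = (4,2)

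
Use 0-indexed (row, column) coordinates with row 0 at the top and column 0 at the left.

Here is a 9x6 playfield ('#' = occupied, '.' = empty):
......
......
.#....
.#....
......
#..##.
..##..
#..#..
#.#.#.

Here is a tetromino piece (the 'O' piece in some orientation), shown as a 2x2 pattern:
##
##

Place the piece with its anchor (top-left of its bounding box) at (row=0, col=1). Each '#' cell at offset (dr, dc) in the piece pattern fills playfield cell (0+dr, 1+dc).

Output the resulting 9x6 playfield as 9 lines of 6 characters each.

Fill (0+0,1+0) = (0,1)
Fill (0+0,1+1) = (0,2)
Fill (0+1,1+0) = (1,1)
Fill (0+1,1+1) = (1,2)

Answer: .##...
.##...
.#....
.#....
......
#..##.
..##..
#..#..
#.#.#.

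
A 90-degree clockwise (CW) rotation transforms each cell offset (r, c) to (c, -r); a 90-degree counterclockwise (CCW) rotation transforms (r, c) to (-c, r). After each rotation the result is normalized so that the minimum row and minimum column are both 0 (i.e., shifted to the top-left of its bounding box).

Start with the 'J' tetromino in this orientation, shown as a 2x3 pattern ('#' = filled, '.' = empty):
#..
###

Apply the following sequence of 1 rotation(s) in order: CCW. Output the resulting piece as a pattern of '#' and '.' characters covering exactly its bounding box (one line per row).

Start:
#..
###
After rotation 1 (CCW):
.#
.#
##

Answer: .#
.#
##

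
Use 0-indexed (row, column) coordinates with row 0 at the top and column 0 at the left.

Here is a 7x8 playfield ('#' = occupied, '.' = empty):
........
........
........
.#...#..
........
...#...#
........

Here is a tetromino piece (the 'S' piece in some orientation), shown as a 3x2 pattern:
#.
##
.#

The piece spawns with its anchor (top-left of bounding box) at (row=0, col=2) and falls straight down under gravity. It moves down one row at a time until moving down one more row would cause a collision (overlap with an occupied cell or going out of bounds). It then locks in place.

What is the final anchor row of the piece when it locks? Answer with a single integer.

Answer: 2

Derivation:
Spawn at (row=0, col=2). Try each row:
  row 0: fits
  row 1: fits
  row 2: fits
  row 3: blocked -> lock at row 2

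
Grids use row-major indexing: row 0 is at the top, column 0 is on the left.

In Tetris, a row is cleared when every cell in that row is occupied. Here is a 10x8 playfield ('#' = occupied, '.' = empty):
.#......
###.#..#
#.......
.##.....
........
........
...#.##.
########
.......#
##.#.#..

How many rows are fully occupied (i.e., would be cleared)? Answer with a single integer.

Answer: 1

Derivation:
Check each row:
  row 0: 7 empty cells -> not full
  row 1: 3 empty cells -> not full
  row 2: 7 empty cells -> not full
  row 3: 6 empty cells -> not full
  row 4: 8 empty cells -> not full
  row 5: 8 empty cells -> not full
  row 6: 5 empty cells -> not full
  row 7: 0 empty cells -> FULL (clear)
  row 8: 7 empty cells -> not full
  row 9: 4 empty cells -> not full
Total rows cleared: 1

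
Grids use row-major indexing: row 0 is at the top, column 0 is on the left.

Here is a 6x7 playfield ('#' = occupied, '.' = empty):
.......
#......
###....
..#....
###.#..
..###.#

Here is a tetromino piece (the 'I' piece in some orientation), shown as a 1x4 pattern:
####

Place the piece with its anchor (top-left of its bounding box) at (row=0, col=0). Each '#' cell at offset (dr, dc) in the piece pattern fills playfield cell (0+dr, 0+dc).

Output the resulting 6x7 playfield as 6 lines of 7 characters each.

Fill (0+0,0+0) = (0,0)
Fill (0+0,0+1) = (0,1)
Fill (0+0,0+2) = (0,2)
Fill (0+0,0+3) = (0,3)

Answer: ####...
#......
###....
..#....
###.#..
..###.#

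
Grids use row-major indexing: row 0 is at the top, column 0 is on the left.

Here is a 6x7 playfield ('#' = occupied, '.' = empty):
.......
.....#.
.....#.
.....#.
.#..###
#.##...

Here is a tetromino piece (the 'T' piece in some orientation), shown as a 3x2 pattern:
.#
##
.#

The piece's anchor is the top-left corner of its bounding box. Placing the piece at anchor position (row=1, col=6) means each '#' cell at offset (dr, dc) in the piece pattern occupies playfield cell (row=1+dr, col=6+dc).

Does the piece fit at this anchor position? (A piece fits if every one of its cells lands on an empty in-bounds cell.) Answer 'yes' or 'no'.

Check each piece cell at anchor (1, 6):
  offset (0,1) -> (1,7): out of bounds -> FAIL
  offset (1,0) -> (2,6): empty -> OK
  offset (1,1) -> (2,7): out of bounds -> FAIL
  offset (2,1) -> (3,7): out of bounds -> FAIL
All cells valid: no

Answer: no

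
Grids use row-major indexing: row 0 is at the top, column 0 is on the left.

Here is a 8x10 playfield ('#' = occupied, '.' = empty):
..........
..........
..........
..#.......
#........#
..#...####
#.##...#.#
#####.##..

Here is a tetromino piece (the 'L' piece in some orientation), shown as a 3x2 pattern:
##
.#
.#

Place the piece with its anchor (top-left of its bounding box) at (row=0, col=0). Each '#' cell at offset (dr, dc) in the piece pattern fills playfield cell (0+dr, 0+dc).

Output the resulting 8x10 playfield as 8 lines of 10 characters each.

Answer: ##........
.#........
.#........
..#.......
#........#
..#...####
#.##...#.#
#####.##..

Derivation:
Fill (0+0,0+0) = (0,0)
Fill (0+0,0+1) = (0,1)
Fill (0+1,0+1) = (1,1)
Fill (0+2,0+1) = (2,1)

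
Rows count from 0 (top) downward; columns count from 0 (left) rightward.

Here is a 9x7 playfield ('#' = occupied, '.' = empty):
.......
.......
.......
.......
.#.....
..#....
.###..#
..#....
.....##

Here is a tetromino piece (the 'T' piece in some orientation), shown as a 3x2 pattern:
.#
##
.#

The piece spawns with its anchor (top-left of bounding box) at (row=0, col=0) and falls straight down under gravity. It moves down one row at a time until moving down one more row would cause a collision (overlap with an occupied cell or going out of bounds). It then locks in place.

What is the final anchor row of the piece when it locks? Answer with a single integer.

Answer: 1

Derivation:
Spawn at (row=0, col=0). Try each row:
  row 0: fits
  row 1: fits
  row 2: blocked -> lock at row 1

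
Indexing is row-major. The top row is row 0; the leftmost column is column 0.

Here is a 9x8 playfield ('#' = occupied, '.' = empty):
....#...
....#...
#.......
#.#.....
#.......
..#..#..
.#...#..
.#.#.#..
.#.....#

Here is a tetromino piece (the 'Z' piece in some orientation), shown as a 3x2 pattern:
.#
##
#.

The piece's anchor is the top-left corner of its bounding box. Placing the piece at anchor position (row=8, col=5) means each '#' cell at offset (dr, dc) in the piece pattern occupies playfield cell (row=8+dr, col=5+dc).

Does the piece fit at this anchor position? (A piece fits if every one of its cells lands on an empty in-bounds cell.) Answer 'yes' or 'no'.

Check each piece cell at anchor (8, 5):
  offset (0,1) -> (8,6): empty -> OK
  offset (1,0) -> (9,5): out of bounds -> FAIL
  offset (1,1) -> (9,6): out of bounds -> FAIL
  offset (2,0) -> (10,5): out of bounds -> FAIL
All cells valid: no

Answer: no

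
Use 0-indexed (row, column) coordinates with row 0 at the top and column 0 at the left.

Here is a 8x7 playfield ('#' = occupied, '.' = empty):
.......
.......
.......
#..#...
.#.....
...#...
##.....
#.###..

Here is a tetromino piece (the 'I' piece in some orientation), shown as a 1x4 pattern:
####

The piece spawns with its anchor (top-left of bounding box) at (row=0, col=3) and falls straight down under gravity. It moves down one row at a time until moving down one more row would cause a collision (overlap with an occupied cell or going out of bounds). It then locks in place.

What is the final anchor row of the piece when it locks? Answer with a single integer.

Spawn at (row=0, col=3). Try each row:
  row 0: fits
  row 1: fits
  row 2: fits
  row 3: blocked -> lock at row 2

Answer: 2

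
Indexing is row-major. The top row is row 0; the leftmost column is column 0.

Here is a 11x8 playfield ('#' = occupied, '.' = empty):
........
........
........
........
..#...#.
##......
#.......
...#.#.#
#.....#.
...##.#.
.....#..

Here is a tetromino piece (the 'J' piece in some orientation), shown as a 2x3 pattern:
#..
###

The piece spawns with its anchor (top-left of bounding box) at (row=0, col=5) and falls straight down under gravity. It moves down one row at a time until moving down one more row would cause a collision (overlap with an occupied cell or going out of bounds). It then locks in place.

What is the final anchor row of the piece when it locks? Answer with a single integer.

Spawn at (row=0, col=5). Try each row:
  row 0: fits
  row 1: fits
  row 2: fits
  row 3: blocked -> lock at row 2

Answer: 2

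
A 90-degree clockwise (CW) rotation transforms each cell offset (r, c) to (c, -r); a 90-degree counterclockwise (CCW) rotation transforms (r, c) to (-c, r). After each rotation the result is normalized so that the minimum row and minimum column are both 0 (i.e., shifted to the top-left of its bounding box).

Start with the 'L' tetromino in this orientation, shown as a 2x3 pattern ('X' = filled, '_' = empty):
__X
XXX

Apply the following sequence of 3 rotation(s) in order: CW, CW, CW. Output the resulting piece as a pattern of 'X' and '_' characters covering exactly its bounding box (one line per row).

Start:
__X
XXX
After rotation 1 (CW):
X_
X_
XX
After rotation 2 (CW):
XXX
X__
After rotation 3 (CW):
XX
_X
_X

Answer: XX
_X
_X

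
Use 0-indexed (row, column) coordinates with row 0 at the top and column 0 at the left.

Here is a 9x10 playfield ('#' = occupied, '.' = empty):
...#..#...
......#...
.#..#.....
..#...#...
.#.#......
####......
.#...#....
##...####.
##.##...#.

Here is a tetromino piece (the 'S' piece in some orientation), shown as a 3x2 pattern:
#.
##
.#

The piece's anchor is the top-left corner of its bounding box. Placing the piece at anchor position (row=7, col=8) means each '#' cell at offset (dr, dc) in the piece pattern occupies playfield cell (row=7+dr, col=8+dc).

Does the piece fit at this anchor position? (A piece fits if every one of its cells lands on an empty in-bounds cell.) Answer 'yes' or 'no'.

Check each piece cell at anchor (7, 8):
  offset (0,0) -> (7,8): occupied ('#') -> FAIL
  offset (1,0) -> (8,8): occupied ('#') -> FAIL
  offset (1,1) -> (8,9): empty -> OK
  offset (2,1) -> (9,9): out of bounds -> FAIL
All cells valid: no

Answer: no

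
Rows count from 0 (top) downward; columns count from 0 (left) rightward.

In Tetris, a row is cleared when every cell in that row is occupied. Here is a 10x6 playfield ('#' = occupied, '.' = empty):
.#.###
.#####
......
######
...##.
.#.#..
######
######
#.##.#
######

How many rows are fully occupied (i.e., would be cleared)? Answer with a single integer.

Answer: 4

Derivation:
Check each row:
  row 0: 2 empty cells -> not full
  row 1: 1 empty cell -> not full
  row 2: 6 empty cells -> not full
  row 3: 0 empty cells -> FULL (clear)
  row 4: 4 empty cells -> not full
  row 5: 4 empty cells -> not full
  row 6: 0 empty cells -> FULL (clear)
  row 7: 0 empty cells -> FULL (clear)
  row 8: 2 empty cells -> not full
  row 9: 0 empty cells -> FULL (clear)
Total rows cleared: 4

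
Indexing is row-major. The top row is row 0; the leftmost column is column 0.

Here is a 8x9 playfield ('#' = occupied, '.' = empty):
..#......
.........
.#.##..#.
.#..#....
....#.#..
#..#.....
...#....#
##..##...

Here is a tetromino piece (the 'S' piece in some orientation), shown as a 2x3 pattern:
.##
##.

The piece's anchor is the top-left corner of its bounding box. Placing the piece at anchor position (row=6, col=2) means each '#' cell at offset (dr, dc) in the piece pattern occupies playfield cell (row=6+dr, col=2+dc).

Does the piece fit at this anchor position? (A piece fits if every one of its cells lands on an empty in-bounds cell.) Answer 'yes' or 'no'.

Check each piece cell at anchor (6, 2):
  offset (0,1) -> (6,3): occupied ('#') -> FAIL
  offset (0,2) -> (6,4): empty -> OK
  offset (1,0) -> (7,2): empty -> OK
  offset (1,1) -> (7,3): empty -> OK
All cells valid: no

Answer: no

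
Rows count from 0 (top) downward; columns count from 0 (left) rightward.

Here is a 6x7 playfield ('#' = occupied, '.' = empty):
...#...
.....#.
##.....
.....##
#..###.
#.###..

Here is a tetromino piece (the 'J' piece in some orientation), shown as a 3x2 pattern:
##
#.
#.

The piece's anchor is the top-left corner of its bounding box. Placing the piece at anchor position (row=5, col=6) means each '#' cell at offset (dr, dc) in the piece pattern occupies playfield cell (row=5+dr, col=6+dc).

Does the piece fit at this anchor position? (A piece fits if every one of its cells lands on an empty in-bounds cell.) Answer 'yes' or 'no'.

Check each piece cell at anchor (5, 6):
  offset (0,0) -> (5,6): empty -> OK
  offset (0,1) -> (5,7): out of bounds -> FAIL
  offset (1,0) -> (6,6): out of bounds -> FAIL
  offset (2,0) -> (7,6): out of bounds -> FAIL
All cells valid: no

Answer: no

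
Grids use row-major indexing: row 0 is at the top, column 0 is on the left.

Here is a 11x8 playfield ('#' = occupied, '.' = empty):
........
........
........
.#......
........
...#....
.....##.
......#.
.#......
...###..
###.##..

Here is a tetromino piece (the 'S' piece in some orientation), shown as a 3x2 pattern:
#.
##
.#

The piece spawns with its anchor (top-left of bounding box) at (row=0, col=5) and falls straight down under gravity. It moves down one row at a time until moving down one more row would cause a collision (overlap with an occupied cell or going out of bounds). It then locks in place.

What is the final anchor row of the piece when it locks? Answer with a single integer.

Spawn at (row=0, col=5). Try each row:
  row 0: fits
  row 1: fits
  row 2: fits
  row 3: fits
  row 4: blocked -> lock at row 3

Answer: 3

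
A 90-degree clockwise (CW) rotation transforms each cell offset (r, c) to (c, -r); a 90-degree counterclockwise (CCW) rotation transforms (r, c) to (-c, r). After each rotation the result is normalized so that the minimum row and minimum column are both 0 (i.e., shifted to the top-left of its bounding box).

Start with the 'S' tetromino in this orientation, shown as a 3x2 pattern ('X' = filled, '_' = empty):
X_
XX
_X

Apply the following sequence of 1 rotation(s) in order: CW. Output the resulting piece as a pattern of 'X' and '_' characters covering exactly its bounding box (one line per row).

Start:
X_
XX
_X
After rotation 1 (CW):
_XX
XX_

Answer: _XX
XX_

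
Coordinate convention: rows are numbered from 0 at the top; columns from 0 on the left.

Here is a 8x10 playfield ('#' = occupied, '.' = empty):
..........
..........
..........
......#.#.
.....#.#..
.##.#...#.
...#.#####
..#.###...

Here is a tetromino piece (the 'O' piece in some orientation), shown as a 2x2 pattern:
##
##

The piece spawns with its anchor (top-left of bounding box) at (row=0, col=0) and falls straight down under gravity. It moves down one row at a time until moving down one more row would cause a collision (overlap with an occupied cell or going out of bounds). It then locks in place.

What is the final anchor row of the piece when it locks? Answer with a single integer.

Spawn at (row=0, col=0). Try each row:
  row 0: fits
  row 1: fits
  row 2: fits
  row 3: fits
  row 4: blocked -> lock at row 3

Answer: 3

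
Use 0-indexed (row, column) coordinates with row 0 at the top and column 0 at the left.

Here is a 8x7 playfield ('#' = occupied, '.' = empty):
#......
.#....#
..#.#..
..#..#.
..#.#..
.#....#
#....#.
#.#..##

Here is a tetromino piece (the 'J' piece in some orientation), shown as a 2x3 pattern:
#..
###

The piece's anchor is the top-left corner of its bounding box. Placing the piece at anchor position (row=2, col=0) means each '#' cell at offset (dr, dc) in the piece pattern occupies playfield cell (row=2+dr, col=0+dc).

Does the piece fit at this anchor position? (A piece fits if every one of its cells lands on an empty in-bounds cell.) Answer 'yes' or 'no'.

Answer: no

Derivation:
Check each piece cell at anchor (2, 0):
  offset (0,0) -> (2,0): empty -> OK
  offset (1,0) -> (3,0): empty -> OK
  offset (1,1) -> (3,1): empty -> OK
  offset (1,2) -> (3,2): occupied ('#') -> FAIL
All cells valid: no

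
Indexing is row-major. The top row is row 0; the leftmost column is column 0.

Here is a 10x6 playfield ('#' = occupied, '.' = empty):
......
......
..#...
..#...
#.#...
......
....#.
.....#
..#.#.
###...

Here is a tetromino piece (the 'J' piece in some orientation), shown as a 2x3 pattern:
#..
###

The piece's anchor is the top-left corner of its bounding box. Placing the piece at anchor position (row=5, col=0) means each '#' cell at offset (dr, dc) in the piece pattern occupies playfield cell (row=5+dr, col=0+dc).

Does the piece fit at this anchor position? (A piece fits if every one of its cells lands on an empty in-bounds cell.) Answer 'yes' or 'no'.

Check each piece cell at anchor (5, 0):
  offset (0,0) -> (5,0): empty -> OK
  offset (1,0) -> (6,0): empty -> OK
  offset (1,1) -> (6,1): empty -> OK
  offset (1,2) -> (6,2): empty -> OK
All cells valid: yes

Answer: yes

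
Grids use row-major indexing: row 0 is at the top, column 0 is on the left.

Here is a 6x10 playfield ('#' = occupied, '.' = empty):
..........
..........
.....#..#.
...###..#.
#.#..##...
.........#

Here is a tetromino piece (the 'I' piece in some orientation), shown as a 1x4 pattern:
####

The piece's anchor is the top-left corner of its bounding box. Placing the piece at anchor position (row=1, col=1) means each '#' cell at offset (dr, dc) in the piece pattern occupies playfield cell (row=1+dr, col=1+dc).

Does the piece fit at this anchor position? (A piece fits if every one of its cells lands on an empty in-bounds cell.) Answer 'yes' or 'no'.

Answer: yes

Derivation:
Check each piece cell at anchor (1, 1):
  offset (0,0) -> (1,1): empty -> OK
  offset (0,1) -> (1,2): empty -> OK
  offset (0,2) -> (1,3): empty -> OK
  offset (0,3) -> (1,4): empty -> OK
All cells valid: yes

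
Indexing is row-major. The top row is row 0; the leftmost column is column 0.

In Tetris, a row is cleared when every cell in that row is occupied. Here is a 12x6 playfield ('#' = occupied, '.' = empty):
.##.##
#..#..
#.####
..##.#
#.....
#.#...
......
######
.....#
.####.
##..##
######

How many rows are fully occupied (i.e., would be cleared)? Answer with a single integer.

Check each row:
  row 0: 2 empty cells -> not full
  row 1: 4 empty cells -> not full
  row 2: 1 empty cell -> not full
  row 3: 3 empty cells -> not full
  row 4: 5 empty cells -> not full
  row 5: 4 empty cells -> not full
  row 6: 6 empty cells -> not full
  row 7: 0 empty cells -> FULL (clear)
  row 8: 5 empty cells -> not full
  row 9: 2 empty cells -> not full
  row 10: 2 empty cells -> not full
  row 11: 0 empty cells -> FULL (clear)
Total rows cleared: 2

Answer: 2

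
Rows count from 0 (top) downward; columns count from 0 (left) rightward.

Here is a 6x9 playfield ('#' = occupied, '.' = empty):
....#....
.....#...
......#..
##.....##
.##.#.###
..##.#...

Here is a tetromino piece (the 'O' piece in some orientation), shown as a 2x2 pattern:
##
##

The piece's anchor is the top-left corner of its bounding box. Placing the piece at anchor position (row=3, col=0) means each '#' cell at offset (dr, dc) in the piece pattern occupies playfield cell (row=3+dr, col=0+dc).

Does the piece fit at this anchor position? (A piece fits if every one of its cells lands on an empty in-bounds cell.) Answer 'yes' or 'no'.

Answer: no

Derivation:
Check each piece cell at anchor (3, 0):
  offset (0,0) -> (3,0): occupied ('#') -> FAIL
  offset (0,1) -> (3,1): occupied ('#') -> FAIL
  offset (1,0) -> (4,0): empty -> OK
  offset (1,1) -> (4,1): occupied ('#') -> FAIL
All cells valid: no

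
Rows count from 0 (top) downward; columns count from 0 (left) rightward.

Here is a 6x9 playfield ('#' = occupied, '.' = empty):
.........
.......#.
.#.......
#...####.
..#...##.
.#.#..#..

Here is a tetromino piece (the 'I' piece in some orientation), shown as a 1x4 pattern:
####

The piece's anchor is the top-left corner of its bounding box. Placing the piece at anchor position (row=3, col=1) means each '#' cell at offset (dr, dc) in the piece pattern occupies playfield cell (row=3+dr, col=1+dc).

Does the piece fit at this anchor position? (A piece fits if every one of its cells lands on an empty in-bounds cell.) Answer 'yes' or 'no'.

Answer: no

Derivation:
Check each piece cell at anchor (3, 1):
  offset (0,0) -> (3,1): empty -> OK
  offset (0,1) -> (3,2): empty -> OK
  offset (0,2) -> (3,3): empty -> OK
  offset (0,3) -> (3,4): occupied ('#') -> FAIL
All cells valid: no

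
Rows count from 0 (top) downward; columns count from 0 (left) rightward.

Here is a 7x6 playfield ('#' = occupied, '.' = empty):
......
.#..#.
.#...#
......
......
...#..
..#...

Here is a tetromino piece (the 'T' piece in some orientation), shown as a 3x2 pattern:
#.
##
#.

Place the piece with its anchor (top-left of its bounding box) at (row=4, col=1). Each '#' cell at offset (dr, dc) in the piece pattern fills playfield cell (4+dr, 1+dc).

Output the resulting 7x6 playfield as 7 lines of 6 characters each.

Fill (4+0,1+0) = (4,1)
Fill (4+1,1+0) = (5,1)
Fill (4+1,1+1) = (5,2)
Fill (4+2,1+0) = (6,1)

Answer: ......
.#..#.
.#...#
......
.#....
.###..
.##...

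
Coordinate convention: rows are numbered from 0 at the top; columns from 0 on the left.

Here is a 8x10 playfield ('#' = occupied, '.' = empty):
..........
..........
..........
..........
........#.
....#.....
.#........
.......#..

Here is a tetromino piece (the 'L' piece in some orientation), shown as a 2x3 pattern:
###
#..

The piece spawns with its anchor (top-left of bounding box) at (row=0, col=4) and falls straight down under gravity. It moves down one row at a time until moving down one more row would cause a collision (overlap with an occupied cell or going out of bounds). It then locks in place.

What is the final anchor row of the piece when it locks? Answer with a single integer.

Spawn at (row=0, col=4). Try each row:
  row 0: fits
  row 1: fits
  row 2: fits
  row 3: fits
  row 4: blocked -> lock at row 3

Answer: 3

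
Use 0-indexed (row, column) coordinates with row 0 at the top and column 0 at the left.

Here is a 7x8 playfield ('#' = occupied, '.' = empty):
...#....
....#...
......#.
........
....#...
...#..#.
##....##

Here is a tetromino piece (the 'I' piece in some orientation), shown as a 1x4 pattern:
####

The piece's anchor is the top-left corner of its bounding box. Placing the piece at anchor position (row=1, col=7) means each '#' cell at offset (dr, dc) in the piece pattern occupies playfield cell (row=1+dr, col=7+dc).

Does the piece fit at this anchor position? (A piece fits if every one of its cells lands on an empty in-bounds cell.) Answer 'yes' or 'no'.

Answer: no

Derivation:
Check each piece cell at anchor (1, 7):
  offset (0,0) -> (1,7): empty -> OK
  offset (0,1) -> (1,8): out of bounds -> FAIL
  offset (0,2) -> (1,9): out of bounds -> FAIL
  offset (0,3) -> (1,10): out of bounds -> FAIL
All cells valid: no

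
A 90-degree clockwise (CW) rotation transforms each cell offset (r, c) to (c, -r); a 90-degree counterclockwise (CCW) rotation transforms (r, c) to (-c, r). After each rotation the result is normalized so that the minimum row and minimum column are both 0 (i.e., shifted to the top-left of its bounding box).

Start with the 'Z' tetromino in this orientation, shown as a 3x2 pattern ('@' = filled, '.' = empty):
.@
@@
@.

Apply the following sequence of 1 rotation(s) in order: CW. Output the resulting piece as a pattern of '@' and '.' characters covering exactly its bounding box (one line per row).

Start:
.@
@@
@.
After rotation 1 (CW):
@@.
.@@

Answer: @@.
.@@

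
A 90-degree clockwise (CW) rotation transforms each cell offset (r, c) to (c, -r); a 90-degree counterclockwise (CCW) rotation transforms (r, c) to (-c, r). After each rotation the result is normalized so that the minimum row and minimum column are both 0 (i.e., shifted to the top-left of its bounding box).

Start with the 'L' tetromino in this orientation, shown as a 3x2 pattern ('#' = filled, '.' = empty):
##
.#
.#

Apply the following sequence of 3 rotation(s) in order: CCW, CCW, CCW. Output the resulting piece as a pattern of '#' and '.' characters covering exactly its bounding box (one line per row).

Start:
##
.#
.#
After rotation 1 (CCW):
###
#..
After rotation 2 (CCW):
#.
#.
##
After rotation 3 (CCW):
..#
###

Answer: ..#
###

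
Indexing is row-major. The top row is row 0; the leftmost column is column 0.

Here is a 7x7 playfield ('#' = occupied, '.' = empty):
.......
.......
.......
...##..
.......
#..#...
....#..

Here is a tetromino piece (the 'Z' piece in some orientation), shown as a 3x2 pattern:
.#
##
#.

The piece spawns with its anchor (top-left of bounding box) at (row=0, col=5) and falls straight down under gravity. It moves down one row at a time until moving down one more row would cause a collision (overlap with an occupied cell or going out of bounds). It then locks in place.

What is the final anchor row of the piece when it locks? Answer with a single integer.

Spawn at (row=0, col=5). Try each row:
  row 0: fits
  row 1: fits
  row 2: fits
  row 3: fits
  row 4: fits
  row 5: blocked -> lock at row 4

Answer: 4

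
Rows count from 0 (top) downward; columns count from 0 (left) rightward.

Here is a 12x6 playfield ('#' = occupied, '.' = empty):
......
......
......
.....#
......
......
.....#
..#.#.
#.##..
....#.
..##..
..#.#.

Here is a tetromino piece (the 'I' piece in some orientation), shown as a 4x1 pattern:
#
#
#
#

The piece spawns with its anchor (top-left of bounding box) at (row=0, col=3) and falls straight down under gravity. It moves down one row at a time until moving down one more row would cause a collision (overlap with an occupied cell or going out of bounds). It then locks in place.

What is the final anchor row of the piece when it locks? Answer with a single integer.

Spawn at (row=0, col=3). Try each row:
  row 0: fits
  row 1: fits
  row 2: fits
  row 3: fits
  row 4: fits
  row 5: blocked -> lock at row 4

Answer: 4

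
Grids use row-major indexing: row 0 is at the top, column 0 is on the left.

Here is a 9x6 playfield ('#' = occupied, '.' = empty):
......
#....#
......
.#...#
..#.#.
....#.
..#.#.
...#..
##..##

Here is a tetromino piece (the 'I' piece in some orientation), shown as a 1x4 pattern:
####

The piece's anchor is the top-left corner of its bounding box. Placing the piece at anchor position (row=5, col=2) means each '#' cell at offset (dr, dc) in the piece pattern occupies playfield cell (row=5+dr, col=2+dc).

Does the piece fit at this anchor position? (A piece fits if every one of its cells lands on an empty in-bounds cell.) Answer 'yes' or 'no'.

Check each piece cell at anchor (5, 2):
  offset (0,0) -> (5,2): empty -> OK
  offset (0,1) -> (5,3): empty -> OK
  offset (0,2) -> (5,4): occupied ('#') -> FAIL
  offset (0,3) -> (5,5): empty -> OK
All cells valid: no

Answer: no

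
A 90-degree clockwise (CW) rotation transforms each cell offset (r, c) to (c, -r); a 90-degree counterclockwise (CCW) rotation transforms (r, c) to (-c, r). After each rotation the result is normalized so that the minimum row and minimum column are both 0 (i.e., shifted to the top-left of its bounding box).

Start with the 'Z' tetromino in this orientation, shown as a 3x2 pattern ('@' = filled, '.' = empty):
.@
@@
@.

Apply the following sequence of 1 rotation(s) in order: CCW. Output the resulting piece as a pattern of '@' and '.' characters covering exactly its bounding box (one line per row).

Answer: @@.
.@@

Derivation:
Start:
.@
@@
@.
After rotation 1 (CCW):
@@.
.@@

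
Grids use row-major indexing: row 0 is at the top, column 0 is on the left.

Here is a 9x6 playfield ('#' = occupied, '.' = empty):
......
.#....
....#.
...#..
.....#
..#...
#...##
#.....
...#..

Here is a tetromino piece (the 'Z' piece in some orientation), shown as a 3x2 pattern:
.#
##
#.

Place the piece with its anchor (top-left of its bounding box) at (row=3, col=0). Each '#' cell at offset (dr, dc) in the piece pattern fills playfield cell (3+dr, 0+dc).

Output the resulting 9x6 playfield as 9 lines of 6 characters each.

Answer: ......
.#....
....#.
.#.#..
##...#
#.#...
#...##
#.....
...#..

Derivation:
Fill (3+0,0+1) = (3,1)
Fill (3+1,0+0) = (4,0)
Fill (3+1,0+1) = (4,1)
Fill (3+2,0+0) = (5,0)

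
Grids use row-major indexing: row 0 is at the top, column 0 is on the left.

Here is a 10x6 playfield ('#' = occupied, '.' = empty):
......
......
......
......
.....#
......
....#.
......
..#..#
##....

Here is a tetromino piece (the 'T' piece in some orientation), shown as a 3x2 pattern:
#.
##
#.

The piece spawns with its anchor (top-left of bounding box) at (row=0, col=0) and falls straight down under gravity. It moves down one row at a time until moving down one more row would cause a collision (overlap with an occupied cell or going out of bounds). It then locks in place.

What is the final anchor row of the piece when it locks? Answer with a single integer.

Spawn at (row=0, col=0). Try each row:
  row 0: fits
  row 1: fits
  row 2: fits
  row 3: fits
  row 4: fits
  row 5: fits
  row 6: fits
  row 7: blocked -> lock at row 6

Answer: 6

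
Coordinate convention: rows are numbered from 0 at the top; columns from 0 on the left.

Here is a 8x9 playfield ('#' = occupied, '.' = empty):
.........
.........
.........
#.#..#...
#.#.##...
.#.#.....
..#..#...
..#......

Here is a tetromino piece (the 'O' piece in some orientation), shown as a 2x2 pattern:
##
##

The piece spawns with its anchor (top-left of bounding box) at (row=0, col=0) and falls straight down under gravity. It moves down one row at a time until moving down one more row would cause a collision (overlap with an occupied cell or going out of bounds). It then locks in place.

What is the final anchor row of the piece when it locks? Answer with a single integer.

Answer: 1

Derivation:
Spawn at (row=0, col=0). Try each row:
  row 0: fits
  row 1: fits
  row 2: blocked -> lock at row 1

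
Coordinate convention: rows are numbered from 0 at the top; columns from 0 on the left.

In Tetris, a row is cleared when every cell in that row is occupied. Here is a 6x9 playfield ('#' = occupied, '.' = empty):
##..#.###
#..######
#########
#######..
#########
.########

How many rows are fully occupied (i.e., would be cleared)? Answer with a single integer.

Answer: 2

Derivation:
Check each row:
  row 0: 3 empty cells -> not full
  row 1: 2 empty cells -> not full
  row 2: 0 empty cells -> FULL (clear)
  row 3: 2 empty cells -> not full
  row 4: 0 empty cells -> FULL (clear)
  row 5: 1 empty cell -> not full
Total rows cleared: 2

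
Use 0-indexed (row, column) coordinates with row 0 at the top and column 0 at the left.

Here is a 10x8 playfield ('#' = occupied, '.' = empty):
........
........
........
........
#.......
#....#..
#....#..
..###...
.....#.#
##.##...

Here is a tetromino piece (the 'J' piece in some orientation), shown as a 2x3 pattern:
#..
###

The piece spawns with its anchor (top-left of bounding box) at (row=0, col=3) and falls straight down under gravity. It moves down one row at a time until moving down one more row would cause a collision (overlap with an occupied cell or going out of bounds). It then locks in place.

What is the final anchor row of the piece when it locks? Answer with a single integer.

Answer: 3

Derivation:
Spawn at (row=0, col=3). Try each row:
  row 0: fits
  row 1: fits
  row 2: fits
  row 3: fits
  row 4: blocked -> lock at row 3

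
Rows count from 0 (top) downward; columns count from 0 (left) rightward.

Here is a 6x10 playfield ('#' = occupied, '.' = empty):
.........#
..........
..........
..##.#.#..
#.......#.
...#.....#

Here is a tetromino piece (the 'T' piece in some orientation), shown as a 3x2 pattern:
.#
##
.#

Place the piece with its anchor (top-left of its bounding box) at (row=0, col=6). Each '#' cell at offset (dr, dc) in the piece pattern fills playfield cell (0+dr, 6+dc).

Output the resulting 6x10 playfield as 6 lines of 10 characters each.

Answer: .......#.#
......##..
.......#..
..##.#.#..
#.......#.
...#.....#

Derivation:
Fill (0+0,6+1) = (0,7)
Fill (0+1,6+0) = (1,6)
Fill (0+1,6+1) = (1,7)
Fill (0+2,6+1) = (2,7)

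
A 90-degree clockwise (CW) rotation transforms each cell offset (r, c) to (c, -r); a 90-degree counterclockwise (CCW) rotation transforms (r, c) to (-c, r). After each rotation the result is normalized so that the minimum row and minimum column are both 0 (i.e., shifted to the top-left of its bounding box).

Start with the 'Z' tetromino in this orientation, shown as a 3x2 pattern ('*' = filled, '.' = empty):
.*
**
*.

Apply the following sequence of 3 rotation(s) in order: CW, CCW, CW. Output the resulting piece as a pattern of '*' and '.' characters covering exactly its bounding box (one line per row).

Answer: **.
.**

Derivation:
Start:
.*
**
*.
After rotation 1 (CW):
**.
.**
After rotation 2 (CCW):
.*
**
*.
After rotation 3 (CW):
**.
.**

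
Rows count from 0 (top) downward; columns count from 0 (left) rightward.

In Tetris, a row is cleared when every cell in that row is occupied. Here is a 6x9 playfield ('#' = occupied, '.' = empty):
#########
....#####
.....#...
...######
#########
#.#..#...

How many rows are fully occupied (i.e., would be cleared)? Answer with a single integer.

Answer: 2

Derivation:
Check each row:
  row 0: 0 empty cells -> FULL (clear)
  row 1: 4 empty cells -> not full
  row 2: 8 empty cells -> not full
  row 3: 3 empty cells -> not full
  row 4: 0 empty cells -> FULL (clear)
  row 5: 6 empty cells -> not full
Total rows cleared: 2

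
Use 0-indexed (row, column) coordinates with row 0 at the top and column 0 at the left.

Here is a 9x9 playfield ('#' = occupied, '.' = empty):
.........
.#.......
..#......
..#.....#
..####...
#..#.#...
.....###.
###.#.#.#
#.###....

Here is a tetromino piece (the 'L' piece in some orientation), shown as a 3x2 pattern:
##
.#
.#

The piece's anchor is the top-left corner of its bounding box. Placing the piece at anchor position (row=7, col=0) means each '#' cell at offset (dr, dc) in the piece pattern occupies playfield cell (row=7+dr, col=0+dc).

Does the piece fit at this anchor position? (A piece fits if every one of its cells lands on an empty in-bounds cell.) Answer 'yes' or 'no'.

Check each piece cell at anchor (7, 0):
  offset (0,0) -> (7,0): occupied ('#') -> FAIL
  offset (0,1) -> (7,1): occupied ('#') -> FAIL
  offset (1,1) -> (8,1): empty -> OK
  offset (2,1) -> (9,1): out of bounds -> FAIL
All cells valid: no

Answer: no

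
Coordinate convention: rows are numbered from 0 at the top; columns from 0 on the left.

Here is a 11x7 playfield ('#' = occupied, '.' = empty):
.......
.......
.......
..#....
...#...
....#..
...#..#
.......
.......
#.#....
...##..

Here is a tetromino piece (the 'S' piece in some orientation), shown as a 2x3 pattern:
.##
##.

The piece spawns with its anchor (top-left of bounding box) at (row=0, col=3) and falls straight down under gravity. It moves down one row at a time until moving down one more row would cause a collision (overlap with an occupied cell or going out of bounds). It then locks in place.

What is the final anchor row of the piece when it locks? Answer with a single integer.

Spawn at (row=0, col=3). Try each row:
  row 0: fits
  row 1: fits
  row 2: fits
  row 3: blocked -> lock at row 2

Answer: 2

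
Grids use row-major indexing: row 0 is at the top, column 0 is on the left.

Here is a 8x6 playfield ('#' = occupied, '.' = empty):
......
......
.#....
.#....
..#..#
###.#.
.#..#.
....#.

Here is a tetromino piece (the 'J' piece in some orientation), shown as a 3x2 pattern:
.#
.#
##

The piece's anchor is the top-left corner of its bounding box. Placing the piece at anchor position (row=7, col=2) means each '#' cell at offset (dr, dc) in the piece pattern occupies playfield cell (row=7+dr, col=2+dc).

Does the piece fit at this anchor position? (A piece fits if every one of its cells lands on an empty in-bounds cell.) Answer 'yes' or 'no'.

Answer: no

Derivation:
Check each piece cell at anchor (7, 2):
  offset (0,1) -> (7,3): empty -> OK
  offset (1,1) -> (8,3): out of bounds -> FAIL
  offset (2,0) -> (9,2): out of bounds -> FAIL
  offset (2,1) -> (9,3): out of bounds -> FAIL
All cells valid: no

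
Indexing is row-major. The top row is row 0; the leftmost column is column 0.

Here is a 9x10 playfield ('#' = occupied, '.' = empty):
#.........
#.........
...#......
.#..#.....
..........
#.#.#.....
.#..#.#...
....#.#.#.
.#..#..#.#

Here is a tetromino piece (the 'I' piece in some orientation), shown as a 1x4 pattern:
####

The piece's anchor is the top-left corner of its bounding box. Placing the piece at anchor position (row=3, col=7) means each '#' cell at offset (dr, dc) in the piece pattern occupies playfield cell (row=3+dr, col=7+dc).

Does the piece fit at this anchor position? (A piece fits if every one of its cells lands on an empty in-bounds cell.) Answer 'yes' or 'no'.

Answer: no

Derivation:
Check each piece cell at anchor (3, 7):
  offset (0,0) -> (3,7): empty -> OK
  offset (0,1) -> (3,8): empty -> OK
  offset (0,2) -> (3,9): empty -> OK
  offset (0,3) -> (3,10): out of bounds -> FAIL
All cells valid: no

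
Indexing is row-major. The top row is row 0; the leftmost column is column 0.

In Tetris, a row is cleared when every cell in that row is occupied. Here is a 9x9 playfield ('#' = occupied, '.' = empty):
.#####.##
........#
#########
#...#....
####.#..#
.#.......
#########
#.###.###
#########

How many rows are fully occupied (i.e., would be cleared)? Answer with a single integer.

Check each row:
  row 0: 2 empty cells -> not full
  row 1: 8 empty cells -> not full
  row 2: 0 empty cells -> FULL (clear)
  row 3: 7 empty cells -> not full
  row 4: 3 empty cells -> not full
  row 5: 8 empty cells -> not full
  row 6: 0 empty cells -> FULL (clear)
  row 7: 2 empty cells -> not full
  row 8: 0 empty cells -> FULL (clear)
Total rows cleared: 3

Answer: 3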